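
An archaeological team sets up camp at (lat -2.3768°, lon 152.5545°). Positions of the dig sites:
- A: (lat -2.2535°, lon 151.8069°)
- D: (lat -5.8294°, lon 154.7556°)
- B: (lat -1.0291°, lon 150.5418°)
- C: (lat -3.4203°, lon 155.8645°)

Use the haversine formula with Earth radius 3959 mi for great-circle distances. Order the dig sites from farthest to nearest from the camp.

Computing each great-circle distance from (lat -2.3768°, lon 152.5545°):
D (lat -5.8294°, lon 154.7556°): 282.7 mi
C (lat -3.4203°, lon 155.8645°): 239.5 mi
B (lat -1.0291°, lon 150.5418°): 167.3 mi
A (lat -2.2535°, lon 151.8069°): 52.3 mi

D, C, B, A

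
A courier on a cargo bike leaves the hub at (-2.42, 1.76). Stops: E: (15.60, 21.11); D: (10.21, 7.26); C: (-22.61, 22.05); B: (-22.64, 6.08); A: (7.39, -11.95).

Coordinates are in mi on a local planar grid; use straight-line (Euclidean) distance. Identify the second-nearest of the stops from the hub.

Distance to each, sorted:
D: 13.8 mi
A: 16.9 mi
B: 20.7 mi
E: 26.4 mi
C: 28.6 mi
The second-nearest is A at 16.9 mi.

A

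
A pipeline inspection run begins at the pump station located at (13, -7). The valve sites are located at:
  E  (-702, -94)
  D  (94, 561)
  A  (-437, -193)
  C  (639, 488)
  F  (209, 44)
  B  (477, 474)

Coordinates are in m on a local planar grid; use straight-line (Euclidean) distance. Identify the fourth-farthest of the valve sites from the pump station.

D

Distance to each, sorted:
C: 798.1 m
E: 720.3 m
B: 668.3 m
D: 573.7 m
A: 486.9 m
F: 202.5 m
The fourth-farthest is D at 573.7 m.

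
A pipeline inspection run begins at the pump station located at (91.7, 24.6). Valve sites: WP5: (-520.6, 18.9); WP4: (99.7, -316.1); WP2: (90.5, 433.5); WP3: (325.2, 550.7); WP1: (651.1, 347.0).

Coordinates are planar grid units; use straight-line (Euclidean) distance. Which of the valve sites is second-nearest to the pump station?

Distances from the pump station ((91.7, 24.6)):
WP4: 340.8
WP2: 408.9
WP3: 575.6
WP5: 612.3
WP1: 645.7
The second-nearest is WP2 at 408.9.

WP2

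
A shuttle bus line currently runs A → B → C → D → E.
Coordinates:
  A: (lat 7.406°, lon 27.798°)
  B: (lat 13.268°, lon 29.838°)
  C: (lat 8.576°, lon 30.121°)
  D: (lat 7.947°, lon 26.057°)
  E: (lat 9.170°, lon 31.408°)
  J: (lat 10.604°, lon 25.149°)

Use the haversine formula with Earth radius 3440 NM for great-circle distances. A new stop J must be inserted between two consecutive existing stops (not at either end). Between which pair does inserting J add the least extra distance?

Added distance for inserting J between each consecutive pair:
A–B: 194.6 NM
B–C: 354.8 NM
C–D: 242.5 NM
D–E: 222.4 NM
Smallest added distance is 194.6 NM, inserting between A and B.

between A and B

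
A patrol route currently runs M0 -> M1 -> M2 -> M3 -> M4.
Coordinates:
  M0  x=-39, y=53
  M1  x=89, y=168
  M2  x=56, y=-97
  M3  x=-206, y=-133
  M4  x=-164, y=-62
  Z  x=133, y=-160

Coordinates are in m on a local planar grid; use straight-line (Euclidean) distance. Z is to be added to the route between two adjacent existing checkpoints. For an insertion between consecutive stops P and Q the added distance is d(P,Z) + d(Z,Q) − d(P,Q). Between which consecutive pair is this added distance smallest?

between M1 and M2

Added distance for inserting Z between each consecutive pair:
M0–M1: 432.6 m
M1–M2: 163.4 m
M2–M3: 175.1 m
M3–M4: 570.3 m
Smallest added distance is 163.4 m, inserting between M1 and M2.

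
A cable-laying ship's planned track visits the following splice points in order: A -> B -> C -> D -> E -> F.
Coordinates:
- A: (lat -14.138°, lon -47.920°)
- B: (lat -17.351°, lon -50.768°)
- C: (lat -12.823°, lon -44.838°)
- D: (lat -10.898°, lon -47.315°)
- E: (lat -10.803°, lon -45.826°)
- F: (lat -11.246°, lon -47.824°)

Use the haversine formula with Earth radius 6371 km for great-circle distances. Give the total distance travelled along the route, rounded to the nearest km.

2012 km

Leg distances:
A→B: 469.6 km  (cumulative 469.6 km)
B→C: 811.5 km  (cumulative 1281.1 km)
C→D: 344.2 km  (cumulative 1625.3 km)
D→E: 163.0 km  (cumulative 1788.2 km)
E→F: 223.6 km  (cumulative 2011.8 km)
Total route length ≈ 2012 km.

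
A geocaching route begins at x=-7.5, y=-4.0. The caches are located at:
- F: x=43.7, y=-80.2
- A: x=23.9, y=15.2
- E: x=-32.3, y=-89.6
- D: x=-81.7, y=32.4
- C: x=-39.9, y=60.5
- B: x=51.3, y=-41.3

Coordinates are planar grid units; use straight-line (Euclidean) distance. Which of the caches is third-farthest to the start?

Distance to each, sorted:
F: 91.8
E: 89.1
D: 82.6
C: 72.2
B: 69.6
A: 36.8
The third-farthest is D at 82.6.

D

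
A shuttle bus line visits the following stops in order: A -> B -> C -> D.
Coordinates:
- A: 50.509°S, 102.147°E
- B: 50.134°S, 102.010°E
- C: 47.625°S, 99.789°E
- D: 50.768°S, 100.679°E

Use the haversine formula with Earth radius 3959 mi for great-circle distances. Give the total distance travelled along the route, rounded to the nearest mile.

Leg distances:
A→B: 26.6 mi  (cumulative 26.6 mi)
B→C: 200.6 mi  (cumulative 227.2 mi)
C→D: 220.9 mi  (cumulative 448.0 mi)
Total route length ≈ 448 mi.

448 mi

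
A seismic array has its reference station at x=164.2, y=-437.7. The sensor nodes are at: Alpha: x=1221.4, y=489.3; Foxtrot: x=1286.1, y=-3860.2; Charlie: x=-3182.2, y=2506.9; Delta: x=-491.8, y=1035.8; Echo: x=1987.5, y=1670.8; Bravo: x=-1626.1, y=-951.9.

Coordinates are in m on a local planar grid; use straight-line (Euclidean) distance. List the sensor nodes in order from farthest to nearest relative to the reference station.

Charlie, Foxtrot, Echo, Bravo, Delta, Alpha

Distance from the reference station at x=164.2, y=-437.7 to each:
Charlie x=-3182.2, y=2506.9: 4457.5 m
Foxtrot x=1286.1, y=-3860.2: 3601.7 m
Echo x=1987.5, y=1670.8: 2787.5 m
Bravo x=-1626.1, y=-951.9: 1862.7 m
Delta x=-491.8, y=1035.8: 1612.9 m
Alpha x=1221.4, y=489.3: 1406.1 m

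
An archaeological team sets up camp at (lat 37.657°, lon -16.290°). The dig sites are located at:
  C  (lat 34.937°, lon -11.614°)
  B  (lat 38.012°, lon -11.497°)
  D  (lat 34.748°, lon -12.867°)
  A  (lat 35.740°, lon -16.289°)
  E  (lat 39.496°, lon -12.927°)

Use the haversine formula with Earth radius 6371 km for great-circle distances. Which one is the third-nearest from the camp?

Distance to each, sorted:
A: 213.2 km
E: 356.7 km
B: 422.7 km
D: 446.0 km
C: 516.7 km
The third-nearest is B at 422.7 km.

B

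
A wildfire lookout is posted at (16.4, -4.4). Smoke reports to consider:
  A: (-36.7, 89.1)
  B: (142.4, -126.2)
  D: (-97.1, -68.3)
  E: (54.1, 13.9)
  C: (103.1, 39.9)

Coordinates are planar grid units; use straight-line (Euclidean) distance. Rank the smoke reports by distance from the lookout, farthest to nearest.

B, D, A, C, E

Computing each straight-line distance from (16.4, -4.4):
B (142.4, -126.2): 175.2
D (-97.1, -68.3): 130.3
A (-36.7, 89.1): 107.5
C (103.1, 39.9): 97.4
E (54.1, 13.9): 41.9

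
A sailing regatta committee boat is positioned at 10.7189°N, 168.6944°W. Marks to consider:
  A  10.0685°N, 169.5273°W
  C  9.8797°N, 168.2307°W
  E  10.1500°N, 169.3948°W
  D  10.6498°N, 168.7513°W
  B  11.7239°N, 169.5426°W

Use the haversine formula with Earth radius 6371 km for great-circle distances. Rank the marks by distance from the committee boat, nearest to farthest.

Distances from the committee boat:
D 10.6498°N, 168.7513°W: 9.9 km
E 10.1500°N, 169.3948°W: 99.3 km
C 9.8797°N, 168.2307°W: 106.2 km
A 10.0685°N, 169.5273°W: 116.3 km
B 11.7239°N, 169.5426°W: 145.1 km

D, E, C, A, B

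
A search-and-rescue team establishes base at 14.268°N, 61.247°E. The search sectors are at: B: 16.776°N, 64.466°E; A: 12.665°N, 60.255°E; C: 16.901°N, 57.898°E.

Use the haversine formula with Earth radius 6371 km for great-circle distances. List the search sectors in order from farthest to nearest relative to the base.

Computing each great-circle distance from 14.268°N, 61.247°E:
C 16.901°N, 57.898°E: 463.0 km
B 16.776°N, 64.466°E: 443.5 km
A 12.665°N, 60.255°E: 208.0 km

C, B, A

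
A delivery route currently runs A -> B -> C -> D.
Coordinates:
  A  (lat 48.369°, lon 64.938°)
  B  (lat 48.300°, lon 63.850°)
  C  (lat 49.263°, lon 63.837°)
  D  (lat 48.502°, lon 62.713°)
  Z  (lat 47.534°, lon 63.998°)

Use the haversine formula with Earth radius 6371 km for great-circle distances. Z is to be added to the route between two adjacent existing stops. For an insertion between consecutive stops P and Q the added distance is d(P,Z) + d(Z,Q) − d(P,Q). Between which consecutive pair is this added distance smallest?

between A and B

Added distance for inserting Z between each consecutive pair:
A–B: 121.4 km
B–C: 171.4 km
C–D: 218.6 km
Smallest added distance is 121.4 km, inserting between A and B.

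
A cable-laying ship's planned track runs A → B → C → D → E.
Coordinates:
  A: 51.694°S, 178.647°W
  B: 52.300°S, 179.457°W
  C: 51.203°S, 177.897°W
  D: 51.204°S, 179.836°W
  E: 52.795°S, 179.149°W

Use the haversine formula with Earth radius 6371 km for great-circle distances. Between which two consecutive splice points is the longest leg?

D–E

Leg distances:
A→B: 87.3 km
B→C: 162.5 km
C→D: 135.1 km
D→E: 183.1 km
The longest leg is D–E at 183.1 km.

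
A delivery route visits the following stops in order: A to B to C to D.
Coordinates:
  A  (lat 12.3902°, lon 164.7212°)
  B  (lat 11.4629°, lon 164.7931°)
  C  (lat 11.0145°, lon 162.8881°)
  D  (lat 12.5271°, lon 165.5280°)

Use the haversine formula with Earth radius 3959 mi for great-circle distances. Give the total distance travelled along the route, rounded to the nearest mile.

404 mi

Leg distances:
A→B: 64.3 mi  (cumulative 64.3 mi)
B→C: 132.8 mi  (cumulative 197.0 mi)
C→D: 206.9 mi  (cumulative 403.9 mi)
Total route length ≈ 404 mi.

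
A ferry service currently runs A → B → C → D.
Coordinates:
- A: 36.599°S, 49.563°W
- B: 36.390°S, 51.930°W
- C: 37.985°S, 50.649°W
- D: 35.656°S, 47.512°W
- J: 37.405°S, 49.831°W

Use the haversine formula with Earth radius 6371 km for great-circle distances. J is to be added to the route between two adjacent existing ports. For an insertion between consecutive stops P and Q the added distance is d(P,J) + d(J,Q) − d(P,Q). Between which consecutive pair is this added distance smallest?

between C and D

Added distance for inserting J between each consecutive pair:
A–B: 98.0 km
B–C: 104.2 km
C–D: 0.0 km
Smallest added distance is 0.0 km, inserting between C and D.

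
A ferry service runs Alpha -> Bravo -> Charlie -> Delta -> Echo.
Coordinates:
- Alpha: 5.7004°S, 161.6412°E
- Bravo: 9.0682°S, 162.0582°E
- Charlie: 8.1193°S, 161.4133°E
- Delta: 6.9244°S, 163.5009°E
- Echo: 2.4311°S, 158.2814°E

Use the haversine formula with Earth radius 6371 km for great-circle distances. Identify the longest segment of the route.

Delta–Echo

Leg distances:
Alpha→Bravo: 377.3 km
Bravo→Charlie: 127.1 km
Charlie→Delta: 265.7 km
Delta→Echo: 764.2 km
The longest leg is Delta–Echo at 764.2 km.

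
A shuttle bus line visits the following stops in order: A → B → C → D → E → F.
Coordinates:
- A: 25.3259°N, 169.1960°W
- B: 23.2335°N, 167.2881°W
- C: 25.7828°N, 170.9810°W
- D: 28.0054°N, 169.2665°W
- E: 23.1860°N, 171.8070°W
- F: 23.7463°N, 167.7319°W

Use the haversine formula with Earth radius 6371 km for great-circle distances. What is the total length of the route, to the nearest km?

2085 km

Leg distances:
A→B: 302.5 km  (cumulative 302.5 km)
B→C: 468.9 km  (cumulative 771.5 km)
C→D: 300.0 km  (cumulative 1071.4 km)
D→E: 593.3 km  (cumulative 1664.8 km)
E→F: 420.3 km  (cumulative 2085.0 km)
Total route length ≈ 2085 km.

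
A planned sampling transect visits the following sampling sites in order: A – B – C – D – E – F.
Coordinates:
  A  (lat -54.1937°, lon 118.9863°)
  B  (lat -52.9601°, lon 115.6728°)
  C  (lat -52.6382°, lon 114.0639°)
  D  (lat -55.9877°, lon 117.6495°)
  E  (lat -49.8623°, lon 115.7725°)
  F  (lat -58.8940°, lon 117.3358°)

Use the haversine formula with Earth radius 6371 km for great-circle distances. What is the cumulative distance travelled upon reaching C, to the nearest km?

372 km

Leg distances:
A→B: 258.2 km  (cumulative 258.2 km)
B→C: 113.9 km  (cumulative 372.1 km)
Cumulative distance at C ≈ 372 km.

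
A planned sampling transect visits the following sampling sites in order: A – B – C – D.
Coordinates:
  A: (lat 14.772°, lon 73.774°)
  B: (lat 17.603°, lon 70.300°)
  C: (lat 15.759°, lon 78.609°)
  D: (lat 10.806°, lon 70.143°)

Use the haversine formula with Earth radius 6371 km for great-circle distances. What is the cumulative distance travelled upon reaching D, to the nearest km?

2464 km

Leg distances:
A→B: 486.5 km  (cumulative 486.5 km)
B→C: 908.4 km  (cumulative 1394.9 km)
C→D: 1068.7 km  (cumulative 2463.5 km)
Cumulative distance at D ≈ 2464 km.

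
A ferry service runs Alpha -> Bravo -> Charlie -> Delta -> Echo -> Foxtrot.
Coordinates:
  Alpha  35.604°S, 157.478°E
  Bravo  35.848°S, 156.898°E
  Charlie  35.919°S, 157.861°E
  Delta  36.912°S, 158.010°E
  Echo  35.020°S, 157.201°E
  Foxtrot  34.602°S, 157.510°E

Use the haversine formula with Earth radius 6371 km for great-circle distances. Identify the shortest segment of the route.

Leg distances:
Alpha→Bravo: 59.0 km
Bravo→Charlie: 87.1 km
Charlie→Delta: 111.2 km
Delta→Echo: 222.6 km
Echo→Foxtrot: 54.4 km
The shortest leg is Echo–Foxtrot at 54.4 km.

Echo–Foxtrot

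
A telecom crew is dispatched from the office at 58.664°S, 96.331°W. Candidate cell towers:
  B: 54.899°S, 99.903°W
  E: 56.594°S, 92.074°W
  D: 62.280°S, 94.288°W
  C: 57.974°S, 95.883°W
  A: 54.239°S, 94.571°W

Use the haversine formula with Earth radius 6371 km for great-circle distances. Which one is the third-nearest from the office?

Distance to each, sorted:
C: 81.1 km
E: 342.2 km
D: 417.3 km
B: 471.7 km
A: 503.7 km
The third-nearest is D at 417.3 km.

D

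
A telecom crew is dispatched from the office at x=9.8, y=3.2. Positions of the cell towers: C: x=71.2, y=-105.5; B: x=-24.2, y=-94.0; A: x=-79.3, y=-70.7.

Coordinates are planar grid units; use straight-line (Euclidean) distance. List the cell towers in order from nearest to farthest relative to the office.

Computing each straight-line distance from x=9.8, y=3.2:
B x=-24.2, y=-94.0: 103.0
A x=-79.3, y=-70.7: 115.8
C x=71.2, y=-105.5: 124.8

B, A, C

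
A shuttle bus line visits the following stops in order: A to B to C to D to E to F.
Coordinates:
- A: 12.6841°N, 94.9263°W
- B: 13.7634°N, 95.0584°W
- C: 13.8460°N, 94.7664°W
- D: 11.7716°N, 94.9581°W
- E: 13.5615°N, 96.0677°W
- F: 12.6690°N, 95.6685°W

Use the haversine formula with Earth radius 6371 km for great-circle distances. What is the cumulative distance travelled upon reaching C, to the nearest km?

154 km

Leg distances:
A→B: 120.9 km  (cumulative 120.9 km)
B→C: 32.8 km  (cumulative 153.7 km)
Cumulative distance at C ≈ 154 km.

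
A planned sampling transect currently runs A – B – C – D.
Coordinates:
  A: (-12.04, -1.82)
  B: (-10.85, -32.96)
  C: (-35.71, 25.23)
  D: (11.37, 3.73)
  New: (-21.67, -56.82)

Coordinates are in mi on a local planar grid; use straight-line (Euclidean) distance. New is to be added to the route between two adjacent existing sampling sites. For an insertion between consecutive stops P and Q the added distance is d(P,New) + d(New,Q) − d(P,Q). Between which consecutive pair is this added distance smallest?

between B and C

Added distance for inserting New between each consecutive pair:
A–B: 50.9 mi
B–C: 46.2 mi
C–D: 100.5 mi
Smallest added distance is 46.2 mi, inserting between B and C.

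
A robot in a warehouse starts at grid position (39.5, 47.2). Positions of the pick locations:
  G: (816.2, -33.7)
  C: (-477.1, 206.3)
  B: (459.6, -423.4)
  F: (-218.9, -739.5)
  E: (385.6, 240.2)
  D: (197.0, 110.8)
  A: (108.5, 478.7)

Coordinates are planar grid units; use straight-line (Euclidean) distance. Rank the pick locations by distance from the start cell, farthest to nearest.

F, G, B, C, A, E, D

Distances from the start cell:
F (-218.9, -739.5): 828.1
G (816.2, -33.7): 780.9
B (459.6, -423.4): 630.8
C (-477.1, 206.3): 540.5
A (108.5, 478.7): 437.0
E (385.6, 240.2): 396.3
D (197.0, 110.8): 169.9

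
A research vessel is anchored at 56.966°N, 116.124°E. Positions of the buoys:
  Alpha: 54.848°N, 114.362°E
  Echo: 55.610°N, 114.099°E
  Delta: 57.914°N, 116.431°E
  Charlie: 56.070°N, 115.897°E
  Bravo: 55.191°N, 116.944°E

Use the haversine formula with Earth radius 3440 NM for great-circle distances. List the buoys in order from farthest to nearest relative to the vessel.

Distance from the vessel at 56.966°N, 116.124°E to each:
Alpha 54.848°N, 114.362°E: 140.3 NM
Bravo 55.191°N, 116.944°E: 110.1 NM
Echo 55.610°N, 114.099°E: 105.7 NM
Delta 57.914°N, 116.431°E: 57.8 NM
Charlie 56.070°N, 115.897°E: 54.3 NM

Alpha, Bravo, Echo, Delta, Charlie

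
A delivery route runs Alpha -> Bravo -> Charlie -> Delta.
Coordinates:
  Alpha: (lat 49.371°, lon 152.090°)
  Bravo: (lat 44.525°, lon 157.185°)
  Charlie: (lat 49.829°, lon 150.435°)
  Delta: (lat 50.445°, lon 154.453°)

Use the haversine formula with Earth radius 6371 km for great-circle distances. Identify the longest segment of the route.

Bravo–Charlie

Leg distances:
Alpha→Bravo: 662.9 km
Bravo→Charlie: 779.2 km
Charlie→Delta: 294.4 km
The longest leg is Bravo–Charlie at 779.2 km.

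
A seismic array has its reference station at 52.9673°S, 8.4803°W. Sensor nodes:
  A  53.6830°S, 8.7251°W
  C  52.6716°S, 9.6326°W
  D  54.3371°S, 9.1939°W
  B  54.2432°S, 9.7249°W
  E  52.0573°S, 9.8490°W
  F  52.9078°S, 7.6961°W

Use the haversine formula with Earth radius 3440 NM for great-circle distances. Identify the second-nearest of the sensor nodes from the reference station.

Distances from the reference station (52.9673°S, 8.4803°W):
F: 28.6 NM
A: 43.9 NM
C: 45.4 NM
E: 74.1 NM
D: 86.1 NM
B: 88.5 NM
The second-nearest is A at 43.9 NM.

A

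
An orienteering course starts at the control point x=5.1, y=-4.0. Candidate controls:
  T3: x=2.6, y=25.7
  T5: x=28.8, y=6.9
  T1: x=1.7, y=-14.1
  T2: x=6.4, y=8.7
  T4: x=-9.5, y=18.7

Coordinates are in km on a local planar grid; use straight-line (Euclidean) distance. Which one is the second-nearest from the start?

Distance to each, sorted:
T1: 10.7 km
T2: 12.8 km
T5: 26.1 km
T4: 27.0 km
T3: 29.8 km
The second-nearest is T2 at 12.8 km.

T2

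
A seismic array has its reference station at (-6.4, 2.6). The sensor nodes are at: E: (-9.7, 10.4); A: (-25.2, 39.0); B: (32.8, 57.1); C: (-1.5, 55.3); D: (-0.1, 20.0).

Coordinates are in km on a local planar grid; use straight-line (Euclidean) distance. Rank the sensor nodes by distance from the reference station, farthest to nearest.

Computing each straight-line distance from (-6.4, 2.6):
B (32.8, 57.1): 67.1 km
C (-1.5, 55.3): 52.9 km
A (-25.2, 39.0): 41.0 km
D (-0.1, 20.0): 18.5 km
E (-9.7, 10.4): 8.5 km

B, C, A, D, E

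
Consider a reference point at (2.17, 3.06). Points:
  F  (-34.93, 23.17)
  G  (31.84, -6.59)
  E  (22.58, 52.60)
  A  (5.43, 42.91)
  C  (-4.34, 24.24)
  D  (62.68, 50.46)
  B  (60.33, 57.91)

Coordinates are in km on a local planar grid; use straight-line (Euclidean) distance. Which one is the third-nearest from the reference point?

Distance to each, sorted:
C: 22.2 km
G: 31.2 km
A: 40.0 km
F: 42.2 km
E: 53.6 km
D: 76.9 km
B: 79.9 km
The third-nearest is A at 40.0 km.

A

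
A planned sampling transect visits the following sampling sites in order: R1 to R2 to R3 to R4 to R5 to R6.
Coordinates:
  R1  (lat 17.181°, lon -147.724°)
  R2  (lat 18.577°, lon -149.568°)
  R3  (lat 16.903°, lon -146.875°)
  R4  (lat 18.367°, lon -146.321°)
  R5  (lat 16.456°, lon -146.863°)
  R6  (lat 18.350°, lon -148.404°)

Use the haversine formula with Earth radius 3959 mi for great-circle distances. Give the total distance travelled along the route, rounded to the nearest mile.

Leg distances:
R1→R2: 154.9 mi  (cumulative 154.9 mi)
R2→R3: 211.6 mi  (cumulative 366.6 mi)
R3→R4: 107.5 mi  (cumulative 474.1 mi)
R4→R5: 136.8 mi  (cumulative 610.9 mi)
R5→R6: 165.7 mi  (cumulative 776.6 mi)
Total route length ≈ 777 mi.

777 mi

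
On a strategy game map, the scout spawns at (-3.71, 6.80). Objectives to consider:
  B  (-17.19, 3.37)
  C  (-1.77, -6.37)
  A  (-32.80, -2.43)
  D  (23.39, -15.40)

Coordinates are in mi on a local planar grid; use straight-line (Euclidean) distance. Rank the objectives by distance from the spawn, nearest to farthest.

Distances from the spawn:
C (-1.77, -6.37): 13.3 mi
B (-17.19, 3.37): 13.9 mi
A (-32.80, -2.43): 30.5 mi
D (23.39, -15.40): 35.0 mi

C, B, A, D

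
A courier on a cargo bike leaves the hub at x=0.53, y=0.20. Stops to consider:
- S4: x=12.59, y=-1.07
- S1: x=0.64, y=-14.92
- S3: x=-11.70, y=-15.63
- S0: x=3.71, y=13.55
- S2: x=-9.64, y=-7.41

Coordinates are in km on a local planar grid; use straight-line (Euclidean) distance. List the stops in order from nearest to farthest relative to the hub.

Distance from the hub at x=0.53, y=0.20 to each:
S4 x=12.59, y=-1.07: 12.1 km
S2 x=-9.64, y=-7.41: 12.7 km
S0 x=3.71, y=13.55: 13.7 km
S1 x=0.64, y=-14.92: 15.1 km
S3 x=-11.70, y=-15.63: 20.0 km

S4, S2, S0, S1, S3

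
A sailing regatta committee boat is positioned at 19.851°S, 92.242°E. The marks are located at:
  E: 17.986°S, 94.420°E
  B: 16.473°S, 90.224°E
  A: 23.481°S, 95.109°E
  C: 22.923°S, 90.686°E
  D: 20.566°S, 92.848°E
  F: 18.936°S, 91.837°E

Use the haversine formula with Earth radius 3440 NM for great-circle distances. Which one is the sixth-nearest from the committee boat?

Distances from the committee boat (19.851°S, 92.242°E):
D: 54.9 NM
F: 59.5 NM
E: 166.8 NM
C: 203.9 NM
B: 233.2 NM
A: 270.3 NM
The sixth-nearest is A at 270.3 NM.

A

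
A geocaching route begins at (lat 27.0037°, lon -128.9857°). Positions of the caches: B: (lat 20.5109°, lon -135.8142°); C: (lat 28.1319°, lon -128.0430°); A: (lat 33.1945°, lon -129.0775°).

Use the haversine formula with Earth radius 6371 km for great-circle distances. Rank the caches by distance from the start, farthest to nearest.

B, A, C

Distances from the start:
B (lat 20.5109°, lon -135.8142°): 1001.6 km
A (lat 33.1945°, lon -129.0775°): 688.4 km
C (lat 28.1319°, lon -128.0430°): 156.1 km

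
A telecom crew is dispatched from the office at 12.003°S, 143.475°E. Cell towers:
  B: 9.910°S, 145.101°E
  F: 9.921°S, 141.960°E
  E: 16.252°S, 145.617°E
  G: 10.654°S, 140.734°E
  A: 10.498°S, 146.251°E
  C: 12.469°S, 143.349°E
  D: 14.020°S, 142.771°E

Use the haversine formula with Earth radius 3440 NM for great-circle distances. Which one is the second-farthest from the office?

A

Distances from the office (12.003°S, 143.475°E):
E: 283.9 NM
A: 186.8 NM
G: 180.5 NM
B: 158.0 NM
F: 153.6 NM
D: 127.9 NM
C: 28.9 NM
The second-farthest is A at 186.8 NM.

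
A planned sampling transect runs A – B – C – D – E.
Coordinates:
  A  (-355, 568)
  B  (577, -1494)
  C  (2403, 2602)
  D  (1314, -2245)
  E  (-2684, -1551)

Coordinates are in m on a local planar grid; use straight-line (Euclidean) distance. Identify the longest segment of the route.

C–D

Leg distances:
A→B: 2262.8 m
B→C: 4484.6 m
C→D: 4967.8 m
D→E: 4057.8 m
The longest leg is C–D at 4967.8 m.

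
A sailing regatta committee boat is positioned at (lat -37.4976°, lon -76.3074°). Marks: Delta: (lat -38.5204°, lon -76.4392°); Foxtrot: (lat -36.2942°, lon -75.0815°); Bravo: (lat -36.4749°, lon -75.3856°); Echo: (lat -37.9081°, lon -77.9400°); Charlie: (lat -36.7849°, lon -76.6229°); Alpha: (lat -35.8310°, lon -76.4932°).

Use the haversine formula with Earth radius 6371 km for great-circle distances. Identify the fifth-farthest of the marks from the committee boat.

Delta

Distance to each, sorted:
Alpha: 186.1 km
Foxtrot: 172.6 km
Echo: 150.7 km
Bravo: 140.1 km
Delta: 114.3 km
Charlie: 84.0 km
The fifth-farthest is Delta at 114.3 km.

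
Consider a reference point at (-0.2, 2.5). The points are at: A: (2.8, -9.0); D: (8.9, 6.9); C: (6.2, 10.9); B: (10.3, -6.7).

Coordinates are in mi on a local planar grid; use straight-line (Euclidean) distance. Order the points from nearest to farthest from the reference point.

Distance from the reference point at (-0.2, 2.5) to each:
D (8.9, 6.9): 10.1 mi
C (6.2, 10.9): 10.6 mi
A (2.8, -9.0): 11.9 mi
B (10.3, -6.7): 14.0 mi

D, C, A, B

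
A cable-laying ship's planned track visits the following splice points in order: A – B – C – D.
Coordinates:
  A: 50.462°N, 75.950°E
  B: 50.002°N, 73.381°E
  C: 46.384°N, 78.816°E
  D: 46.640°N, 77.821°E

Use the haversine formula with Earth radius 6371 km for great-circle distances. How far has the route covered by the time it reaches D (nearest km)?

Leg distances:
A→B: 189.7 km  (cumulative 189.7 km)
B→C: 569.1 km  (cumulative 758.8 km)
C→D: 81.3 km  (cumulative 840.1 km)
Cumulative distance at D ≈ 840 km.

840 km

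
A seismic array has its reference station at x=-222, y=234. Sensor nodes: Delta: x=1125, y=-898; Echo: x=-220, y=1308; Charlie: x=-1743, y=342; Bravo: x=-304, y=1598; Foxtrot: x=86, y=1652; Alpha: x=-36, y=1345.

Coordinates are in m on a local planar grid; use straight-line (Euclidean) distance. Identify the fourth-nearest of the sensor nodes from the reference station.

Foxtrot

Distance to each, sorted:
Echo: 1074.0 m
Alpha: 1126.5 m
Bravo: 1366.5 m
Foxtrot: 1451.1 m
Charlie: 1524.8 m
Delta: 1759.5 m
The fourth-nearest is Foxtrot at 1451.1 m.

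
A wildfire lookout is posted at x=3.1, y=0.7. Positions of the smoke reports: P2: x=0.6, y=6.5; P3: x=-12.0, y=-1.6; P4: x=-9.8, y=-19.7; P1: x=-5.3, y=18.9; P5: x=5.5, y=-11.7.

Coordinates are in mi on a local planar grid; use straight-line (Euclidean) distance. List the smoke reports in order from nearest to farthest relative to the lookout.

P2, P5, P3, P1, P4

Distances from the lookout:
P2 x=0.6, y=6.5: 6.3 mi
P5 x=5.5, y=-11.7: 12.6 mi
P3 x=-12.0, y=-1.6: 15.3 mi
P1 x=-5.3, y=18.9: 20.0 mi
P4 x=-9.8, y=-19.7: 24.1 mi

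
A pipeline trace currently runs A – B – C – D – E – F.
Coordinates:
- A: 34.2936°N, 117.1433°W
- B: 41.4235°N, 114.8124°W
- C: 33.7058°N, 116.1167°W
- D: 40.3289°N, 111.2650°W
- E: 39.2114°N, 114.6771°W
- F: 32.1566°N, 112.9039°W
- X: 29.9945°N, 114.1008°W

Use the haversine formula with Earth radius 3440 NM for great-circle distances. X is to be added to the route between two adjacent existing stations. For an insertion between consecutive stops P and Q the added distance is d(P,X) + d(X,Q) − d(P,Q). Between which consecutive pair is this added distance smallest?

Added distance for inserting X between each consecutive pair:
A–B: 545.9 NM
B–C: 465.0 NM
C–D: 420.7 NM
D–E: 1018.8 NM
E–F: 265.5 NM
Smallest added distance is 265.5 NM, inserting between E and F.

between E and F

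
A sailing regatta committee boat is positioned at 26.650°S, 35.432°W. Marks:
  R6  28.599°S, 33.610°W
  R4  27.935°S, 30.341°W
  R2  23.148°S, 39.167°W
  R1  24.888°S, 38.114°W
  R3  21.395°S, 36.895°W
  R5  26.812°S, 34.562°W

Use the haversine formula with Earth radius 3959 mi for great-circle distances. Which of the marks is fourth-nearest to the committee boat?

R4

Distance to each, sorted:
R5: 54.8 mi
R6: 174.9 mi
R1: 206.6 mi
R4: 324.9 mi
R2: 336.6 mi
R3: 374.7 mi
The fourth-nearest is R4 at 324.9 mi.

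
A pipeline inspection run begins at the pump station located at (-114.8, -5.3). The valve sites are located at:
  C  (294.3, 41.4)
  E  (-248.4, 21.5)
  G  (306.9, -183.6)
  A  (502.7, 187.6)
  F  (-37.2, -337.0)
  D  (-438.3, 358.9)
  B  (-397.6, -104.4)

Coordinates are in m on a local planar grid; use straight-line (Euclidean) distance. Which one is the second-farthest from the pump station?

D

Distances from the pump station ((-114.8, -5.3)):
A: 646.9 m
D: 487.1 m
G: 457.8 m
C: 411.8 m
F: 340.7 m
B: 299.7 m
E: 136.3 m
The second-farthest is D at 487.1 m.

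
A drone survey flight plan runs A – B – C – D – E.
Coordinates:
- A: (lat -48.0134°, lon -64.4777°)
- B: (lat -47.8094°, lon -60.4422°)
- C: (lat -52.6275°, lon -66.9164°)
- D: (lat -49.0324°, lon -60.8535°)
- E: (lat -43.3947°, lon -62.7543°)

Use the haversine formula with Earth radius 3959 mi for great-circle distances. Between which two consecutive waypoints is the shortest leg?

Leg distances:
A→B: 187.4 mi
B→C: 438.7 mi
C→D: 362.7 mi
D→E: 400.0 mi
The shortest leg is A–B at 187.4 mi.

A–B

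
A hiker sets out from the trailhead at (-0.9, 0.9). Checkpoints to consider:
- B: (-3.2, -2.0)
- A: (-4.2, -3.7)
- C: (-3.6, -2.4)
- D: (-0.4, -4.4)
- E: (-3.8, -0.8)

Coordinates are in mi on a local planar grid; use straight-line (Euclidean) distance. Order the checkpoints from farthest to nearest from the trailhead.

A, D, C, B, E

Distance from the trailhead at (-0.9, 0.9) to each:
A (-4.2, -3.7): 5.7 mi
D (-0.4, -4.4): 5.3 mi
C (-3.6, -2.4): 4.3 mi
B (-3.2, -2.0): 3.7 mi
E (-3.8, -0.8): 3.4 mi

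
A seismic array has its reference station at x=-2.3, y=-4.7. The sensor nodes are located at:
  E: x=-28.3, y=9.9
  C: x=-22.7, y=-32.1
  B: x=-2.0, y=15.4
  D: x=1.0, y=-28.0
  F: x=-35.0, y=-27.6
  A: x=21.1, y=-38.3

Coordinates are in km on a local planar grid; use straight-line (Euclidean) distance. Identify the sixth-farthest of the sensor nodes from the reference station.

B

Distance to each, sorted:
A: 40.9 km
F: 39.9 km
C: 34.2 km
E: 29.8 km
D: 23.5 km
B: 20.1 km
The sixth-farthest is B at 20.1 km.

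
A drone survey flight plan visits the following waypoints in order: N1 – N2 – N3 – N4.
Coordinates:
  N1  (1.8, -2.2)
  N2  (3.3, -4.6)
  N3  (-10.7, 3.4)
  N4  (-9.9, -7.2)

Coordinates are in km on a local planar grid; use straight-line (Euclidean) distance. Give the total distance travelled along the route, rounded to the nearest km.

30 km

Leg distances:
N1→N2: 2.8 km  (cumulative 2.8 km)
N2→N3: 16.1 km  (cumulative 19.0 km)
N3→N4: 10.6 km  (cumulative 29.6 km)
Total route length ≈ 30 km.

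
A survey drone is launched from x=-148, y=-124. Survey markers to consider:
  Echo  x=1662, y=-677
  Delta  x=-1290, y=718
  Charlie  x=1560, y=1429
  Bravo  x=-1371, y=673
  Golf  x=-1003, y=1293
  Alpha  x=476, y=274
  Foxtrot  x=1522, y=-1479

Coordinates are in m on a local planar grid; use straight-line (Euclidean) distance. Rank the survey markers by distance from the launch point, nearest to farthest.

Computing each straight-line distance from x=-148, y=-124:
Alpha x=476, y=274: 740.1 m
Delta x=-1290, y=718: 1418.8 m
Bravo x=-1371, y=673: 1459.8 m
Golf x=-1003, y=1293: 1655.0 m
Echo x=1662, y=-677: 1892.6 m
Foxtrot x=1522, y=-1479: 2150.6 m
Charlie x=1560, y=1429: 2308.5 m

Alpha, Delta, Bravo, Golf, Echo, Foxtrot, Charlie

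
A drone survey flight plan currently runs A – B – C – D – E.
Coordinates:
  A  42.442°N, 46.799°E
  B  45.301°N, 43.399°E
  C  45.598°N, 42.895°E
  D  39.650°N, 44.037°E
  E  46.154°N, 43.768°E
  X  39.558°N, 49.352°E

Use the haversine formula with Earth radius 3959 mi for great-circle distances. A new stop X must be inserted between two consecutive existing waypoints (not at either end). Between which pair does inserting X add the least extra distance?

Added distance for inserting X between each consecutive pair:
A–B: 478.8 mi
B–C: 998.2 mi
C–D: 398.7 mi
D–E: 369.5 mi
Smallest added distance is 369.5 mi, inserting between D and E.

between D and E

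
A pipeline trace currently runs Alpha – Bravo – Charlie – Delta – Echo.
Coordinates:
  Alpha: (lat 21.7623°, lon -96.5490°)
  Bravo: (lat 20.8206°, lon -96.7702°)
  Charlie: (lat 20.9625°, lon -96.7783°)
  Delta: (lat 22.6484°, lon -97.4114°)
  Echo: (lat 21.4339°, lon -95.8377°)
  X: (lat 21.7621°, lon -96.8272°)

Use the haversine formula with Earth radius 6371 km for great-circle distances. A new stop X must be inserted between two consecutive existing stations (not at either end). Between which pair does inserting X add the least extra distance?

Added distance for inserting X between each consecutive pair:
Alpha–Bravo: 26.4 km
Bravo–Charlie: 178.1 km
Charlie–Delta: 6.0 km
Delta–Echo: 13.0 km
Smallest added distance is 6.0 km, inserting between Charlie and Delta.

between Charlie and Delta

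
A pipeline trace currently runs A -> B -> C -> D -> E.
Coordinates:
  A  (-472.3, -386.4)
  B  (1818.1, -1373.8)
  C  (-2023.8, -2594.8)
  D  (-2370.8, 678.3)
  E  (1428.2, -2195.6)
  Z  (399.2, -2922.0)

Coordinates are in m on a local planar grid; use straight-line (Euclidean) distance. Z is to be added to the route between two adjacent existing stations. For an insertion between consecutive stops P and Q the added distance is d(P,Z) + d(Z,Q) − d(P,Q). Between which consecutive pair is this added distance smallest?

between B and C

Added distance for inserting Z between each consecutive pair:
A–B: 2287.1 m
B–C: 513.8 m
C–D: 3696.1 m
D–E: 1038.6 m
Smallest added distance is 513.8 m, inserting between B and C.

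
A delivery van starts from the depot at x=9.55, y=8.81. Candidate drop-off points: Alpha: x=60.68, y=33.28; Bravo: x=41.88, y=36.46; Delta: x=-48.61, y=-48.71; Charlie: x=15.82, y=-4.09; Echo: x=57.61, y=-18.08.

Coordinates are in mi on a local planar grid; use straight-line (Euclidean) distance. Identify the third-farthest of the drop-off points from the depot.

Distances from the depot (x=9.55, y=8.81):
Delta: 81.8 mi
Alpha: 56.7 mi
Echo: 55.1 mi
Bravo: 42.5 mi
Charlie: 14.3 mi
The third-farthest is Echo at 55.1 mi.

Echo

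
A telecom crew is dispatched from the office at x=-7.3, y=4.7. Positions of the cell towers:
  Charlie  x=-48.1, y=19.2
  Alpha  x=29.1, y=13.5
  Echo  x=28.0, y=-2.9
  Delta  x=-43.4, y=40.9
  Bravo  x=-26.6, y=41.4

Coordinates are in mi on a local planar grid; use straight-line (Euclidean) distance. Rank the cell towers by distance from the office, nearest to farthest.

Echo, Alpha, Bravo, Charlie, Delta

Distance from the office at x=-7.3, y=4.7 to each:
Echo x=28.0, y=-2.9: 36.1 mi
Alpha x=29.1, y=13.5: 37.4 mi
Bravo x=-26.6, y=41.4: 41.5 mi
Charlie x=-48.1, y=19.2: 43.3 mi
Delta x=-43.4, y=40.9: 51.1 mi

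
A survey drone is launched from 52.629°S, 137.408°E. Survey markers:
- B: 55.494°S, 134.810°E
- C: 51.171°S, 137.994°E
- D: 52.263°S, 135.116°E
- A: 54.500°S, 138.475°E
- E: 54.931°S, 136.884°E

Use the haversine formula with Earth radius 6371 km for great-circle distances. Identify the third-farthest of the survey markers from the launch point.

A

Distance to each, sorted:
B: 360.8 km
E: 258.3 km
A: 219.6 km
C: 167.0 km
D: 160.6 km
The third-farthest is A at 219.6 km.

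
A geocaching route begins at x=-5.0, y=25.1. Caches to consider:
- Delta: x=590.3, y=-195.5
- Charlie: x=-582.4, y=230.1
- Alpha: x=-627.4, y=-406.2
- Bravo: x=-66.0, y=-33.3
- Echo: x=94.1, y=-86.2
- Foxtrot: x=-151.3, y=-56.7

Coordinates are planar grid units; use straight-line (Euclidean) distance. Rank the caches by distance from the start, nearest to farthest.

Bravo, Echo, Foxtrot, Charlie, Delta, Alpha

Distances from the start:
Bravo x=-66.0, y=-33.3: 84.4
Echo x=94.1, y=-86.2: 149.0
Foxtrot x=-151.3, y=-56.7: 167.6
Charlie x=-582.4, y=230.1: 612.7
Delta x=590.3, y=-195.5: 634.9
Alpha x=-627.4, y=-406.2: 757.2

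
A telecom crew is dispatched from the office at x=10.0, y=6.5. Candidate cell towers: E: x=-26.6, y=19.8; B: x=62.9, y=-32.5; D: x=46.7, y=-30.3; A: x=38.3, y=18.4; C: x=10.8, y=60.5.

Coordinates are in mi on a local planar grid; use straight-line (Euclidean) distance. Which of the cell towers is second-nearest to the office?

Distances from the office (x=10.0, y=6.5):
A: 30.7 mi
E: 38.9 mi
D: 52.0 mi
C: 54.0 mi
B: 65.7 mi
The second-nearest is E at 38.9 mi.

E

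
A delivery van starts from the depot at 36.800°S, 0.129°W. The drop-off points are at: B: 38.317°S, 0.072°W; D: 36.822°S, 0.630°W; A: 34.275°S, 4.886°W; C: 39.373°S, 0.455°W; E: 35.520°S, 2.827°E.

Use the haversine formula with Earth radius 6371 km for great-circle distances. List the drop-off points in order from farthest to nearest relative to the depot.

Distances from the depot:
A 34.275°S, 4.886°W: 513.8 km
E 35.520°S, 2.827°E: 301.1 km
C 39.373°S, 0.455°W: 287.5 km
B 38.317°S, 0.072°W: 168.8 km
D 36.822°S, 0.630°W: 44.7 km

A, E, C, B, D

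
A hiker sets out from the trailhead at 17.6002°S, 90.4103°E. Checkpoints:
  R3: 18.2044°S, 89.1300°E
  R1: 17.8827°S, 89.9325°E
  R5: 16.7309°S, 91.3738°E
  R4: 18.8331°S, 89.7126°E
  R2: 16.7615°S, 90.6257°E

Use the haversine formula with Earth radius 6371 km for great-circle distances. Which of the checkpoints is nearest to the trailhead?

R1

Distance to each, sorted:
R1: 59.6 km
R2: 96.0 km
R5: 140.8 km
R3: 151.2 km
R4: 155.6 km
The nearest is R1 at 59.6 km.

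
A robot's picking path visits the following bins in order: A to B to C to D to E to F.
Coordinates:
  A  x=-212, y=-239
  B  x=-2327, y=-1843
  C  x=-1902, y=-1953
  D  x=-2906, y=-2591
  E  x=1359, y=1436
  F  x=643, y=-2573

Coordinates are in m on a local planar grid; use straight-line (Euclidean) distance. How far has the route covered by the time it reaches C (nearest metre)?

Leg distances:
A→B: 2654.4 m  (cumulative 2654.4 m)
B→C: 439.0 m  (cumulative 3093.4 m)
Cumulative distance at C ≈ 3093 m.

3093 m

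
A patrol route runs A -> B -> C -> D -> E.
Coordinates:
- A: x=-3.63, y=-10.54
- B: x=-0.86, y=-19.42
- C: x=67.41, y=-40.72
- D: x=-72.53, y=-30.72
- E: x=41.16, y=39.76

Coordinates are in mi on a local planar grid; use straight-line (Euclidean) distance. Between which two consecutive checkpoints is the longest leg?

C–D

Leg distances:
A→B: 9.3 mi
B→C: 71.5 mi
C→D: 140.3 mi
D→E: 133.8 mi
The longest leg is C–D at 140.3 mi.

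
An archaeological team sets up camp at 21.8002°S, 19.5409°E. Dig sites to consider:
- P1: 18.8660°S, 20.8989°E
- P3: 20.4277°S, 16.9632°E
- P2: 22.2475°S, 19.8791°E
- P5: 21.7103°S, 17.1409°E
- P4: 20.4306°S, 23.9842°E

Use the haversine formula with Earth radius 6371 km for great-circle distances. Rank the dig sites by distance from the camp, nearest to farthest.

Distances from the camp:
P2 22.2475°S, 19.8791°E: 60.7 km
P5 21.7103°S, 17.1409°E: 248.1 km
P3 20.4277°S, 16.9632°E: 307.9 km
P1 18.8660°S, 20.8989°E: 355.7 km
P4 20.4306°S, 23.9842°E: 485.4 km

P2, P5, P3, P1, P4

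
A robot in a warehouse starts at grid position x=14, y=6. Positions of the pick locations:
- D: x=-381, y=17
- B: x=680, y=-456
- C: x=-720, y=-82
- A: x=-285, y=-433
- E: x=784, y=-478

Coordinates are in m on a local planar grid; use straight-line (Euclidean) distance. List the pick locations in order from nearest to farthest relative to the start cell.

D, A, C, B, E

Distance from the start cell at x=14, y=6 to each:
D x=-381, y=17: 395.2 m
A x=-285, y=-433: 531.2 m
C x=-720, y=-82: 739.3 m
B x=680, y=-456: 810.6 m
E x=784, y=-478: 909.5 m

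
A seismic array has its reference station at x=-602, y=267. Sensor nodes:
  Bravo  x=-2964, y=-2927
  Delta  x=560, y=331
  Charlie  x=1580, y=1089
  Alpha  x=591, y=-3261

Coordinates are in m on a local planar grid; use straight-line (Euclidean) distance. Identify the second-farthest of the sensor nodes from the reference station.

Distance to each, sorted:
Bravo: 3972.5 m
Alpha: 3724.2 m
Charlie: 2331.7 m
Delta: 1163.8 m
The second-farthest is Alpha at 3724.2 m.

Alpha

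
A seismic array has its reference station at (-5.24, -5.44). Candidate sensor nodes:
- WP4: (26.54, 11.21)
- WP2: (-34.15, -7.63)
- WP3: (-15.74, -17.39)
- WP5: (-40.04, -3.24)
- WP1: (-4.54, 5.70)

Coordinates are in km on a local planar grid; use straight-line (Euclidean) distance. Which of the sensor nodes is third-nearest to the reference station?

Distances from the reference station ((-5.24, -5.44)):
WP1: 11.2 km
WP3: 15.9 km
WP2: 29.0 km
WP5: 34.9 km
WP4: 35.9 km
The third-nearest is WP2 at 29.0 km.

WP2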